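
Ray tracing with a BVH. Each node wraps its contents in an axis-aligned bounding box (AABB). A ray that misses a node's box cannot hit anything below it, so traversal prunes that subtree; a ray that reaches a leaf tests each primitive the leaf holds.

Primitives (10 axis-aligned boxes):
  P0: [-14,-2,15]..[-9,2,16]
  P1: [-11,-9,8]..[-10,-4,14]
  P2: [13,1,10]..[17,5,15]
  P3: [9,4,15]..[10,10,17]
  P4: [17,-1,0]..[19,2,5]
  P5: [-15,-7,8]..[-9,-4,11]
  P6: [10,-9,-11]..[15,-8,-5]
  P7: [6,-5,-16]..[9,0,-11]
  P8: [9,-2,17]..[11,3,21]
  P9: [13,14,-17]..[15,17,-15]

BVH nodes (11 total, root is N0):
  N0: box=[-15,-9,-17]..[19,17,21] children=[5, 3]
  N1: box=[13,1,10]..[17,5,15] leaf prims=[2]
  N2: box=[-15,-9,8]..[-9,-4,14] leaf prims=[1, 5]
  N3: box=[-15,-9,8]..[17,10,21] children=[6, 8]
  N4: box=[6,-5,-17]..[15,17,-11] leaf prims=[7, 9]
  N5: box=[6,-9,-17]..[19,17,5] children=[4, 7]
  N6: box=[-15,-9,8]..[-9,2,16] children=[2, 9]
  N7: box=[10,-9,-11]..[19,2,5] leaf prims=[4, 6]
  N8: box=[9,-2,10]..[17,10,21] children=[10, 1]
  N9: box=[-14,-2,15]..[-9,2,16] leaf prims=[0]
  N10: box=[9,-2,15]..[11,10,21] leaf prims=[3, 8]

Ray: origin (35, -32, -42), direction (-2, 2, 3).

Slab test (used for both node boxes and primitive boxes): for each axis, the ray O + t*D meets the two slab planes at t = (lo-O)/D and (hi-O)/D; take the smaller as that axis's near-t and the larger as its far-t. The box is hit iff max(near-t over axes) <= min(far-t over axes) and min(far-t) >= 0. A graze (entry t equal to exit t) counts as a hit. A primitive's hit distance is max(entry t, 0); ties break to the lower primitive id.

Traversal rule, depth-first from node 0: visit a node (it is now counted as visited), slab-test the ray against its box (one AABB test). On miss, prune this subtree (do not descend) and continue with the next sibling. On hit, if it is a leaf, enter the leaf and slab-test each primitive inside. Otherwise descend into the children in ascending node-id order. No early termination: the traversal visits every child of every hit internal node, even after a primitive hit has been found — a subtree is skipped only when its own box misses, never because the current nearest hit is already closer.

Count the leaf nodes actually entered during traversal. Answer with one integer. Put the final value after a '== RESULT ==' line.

Trace the traversal:
N0 x:[8,25] y:[23/2,49/2] z:[25/3,21] -> hit [23/2,21], descend [3, 5]
  N3 x:[9,25] y:[23/2,21] z:[50/3,21] -> hit [50/3,21], descend [6, 8]
    N6 x:[22,25] y:[23/2,17] z:[50/3,58/3] -> miss, prune
    N8 x:[9,13] y:[15,21] z:[52/3,21] -> miss, prune
  N5 x:[8,29/2] y:[23/2,49/2] z:[25/3,47/3] -> hit [23/2,29/2], descend [4, 7]
    N4 x:[10,29/2] y:[27/2,49/2] z:[25/3,31/3] -> miss, prune
    N7 x:[8,25/2] y:[23/2,17] z:[31/3,47/3] -> hit [23/2,25/2] leaf, test {P4(miss), P6@t=23/2}

order=[0, 3, 6, 8, 5, 4, 7]  |boxes|=7  |leaves|=1  hit=P6

== RESULT ==
1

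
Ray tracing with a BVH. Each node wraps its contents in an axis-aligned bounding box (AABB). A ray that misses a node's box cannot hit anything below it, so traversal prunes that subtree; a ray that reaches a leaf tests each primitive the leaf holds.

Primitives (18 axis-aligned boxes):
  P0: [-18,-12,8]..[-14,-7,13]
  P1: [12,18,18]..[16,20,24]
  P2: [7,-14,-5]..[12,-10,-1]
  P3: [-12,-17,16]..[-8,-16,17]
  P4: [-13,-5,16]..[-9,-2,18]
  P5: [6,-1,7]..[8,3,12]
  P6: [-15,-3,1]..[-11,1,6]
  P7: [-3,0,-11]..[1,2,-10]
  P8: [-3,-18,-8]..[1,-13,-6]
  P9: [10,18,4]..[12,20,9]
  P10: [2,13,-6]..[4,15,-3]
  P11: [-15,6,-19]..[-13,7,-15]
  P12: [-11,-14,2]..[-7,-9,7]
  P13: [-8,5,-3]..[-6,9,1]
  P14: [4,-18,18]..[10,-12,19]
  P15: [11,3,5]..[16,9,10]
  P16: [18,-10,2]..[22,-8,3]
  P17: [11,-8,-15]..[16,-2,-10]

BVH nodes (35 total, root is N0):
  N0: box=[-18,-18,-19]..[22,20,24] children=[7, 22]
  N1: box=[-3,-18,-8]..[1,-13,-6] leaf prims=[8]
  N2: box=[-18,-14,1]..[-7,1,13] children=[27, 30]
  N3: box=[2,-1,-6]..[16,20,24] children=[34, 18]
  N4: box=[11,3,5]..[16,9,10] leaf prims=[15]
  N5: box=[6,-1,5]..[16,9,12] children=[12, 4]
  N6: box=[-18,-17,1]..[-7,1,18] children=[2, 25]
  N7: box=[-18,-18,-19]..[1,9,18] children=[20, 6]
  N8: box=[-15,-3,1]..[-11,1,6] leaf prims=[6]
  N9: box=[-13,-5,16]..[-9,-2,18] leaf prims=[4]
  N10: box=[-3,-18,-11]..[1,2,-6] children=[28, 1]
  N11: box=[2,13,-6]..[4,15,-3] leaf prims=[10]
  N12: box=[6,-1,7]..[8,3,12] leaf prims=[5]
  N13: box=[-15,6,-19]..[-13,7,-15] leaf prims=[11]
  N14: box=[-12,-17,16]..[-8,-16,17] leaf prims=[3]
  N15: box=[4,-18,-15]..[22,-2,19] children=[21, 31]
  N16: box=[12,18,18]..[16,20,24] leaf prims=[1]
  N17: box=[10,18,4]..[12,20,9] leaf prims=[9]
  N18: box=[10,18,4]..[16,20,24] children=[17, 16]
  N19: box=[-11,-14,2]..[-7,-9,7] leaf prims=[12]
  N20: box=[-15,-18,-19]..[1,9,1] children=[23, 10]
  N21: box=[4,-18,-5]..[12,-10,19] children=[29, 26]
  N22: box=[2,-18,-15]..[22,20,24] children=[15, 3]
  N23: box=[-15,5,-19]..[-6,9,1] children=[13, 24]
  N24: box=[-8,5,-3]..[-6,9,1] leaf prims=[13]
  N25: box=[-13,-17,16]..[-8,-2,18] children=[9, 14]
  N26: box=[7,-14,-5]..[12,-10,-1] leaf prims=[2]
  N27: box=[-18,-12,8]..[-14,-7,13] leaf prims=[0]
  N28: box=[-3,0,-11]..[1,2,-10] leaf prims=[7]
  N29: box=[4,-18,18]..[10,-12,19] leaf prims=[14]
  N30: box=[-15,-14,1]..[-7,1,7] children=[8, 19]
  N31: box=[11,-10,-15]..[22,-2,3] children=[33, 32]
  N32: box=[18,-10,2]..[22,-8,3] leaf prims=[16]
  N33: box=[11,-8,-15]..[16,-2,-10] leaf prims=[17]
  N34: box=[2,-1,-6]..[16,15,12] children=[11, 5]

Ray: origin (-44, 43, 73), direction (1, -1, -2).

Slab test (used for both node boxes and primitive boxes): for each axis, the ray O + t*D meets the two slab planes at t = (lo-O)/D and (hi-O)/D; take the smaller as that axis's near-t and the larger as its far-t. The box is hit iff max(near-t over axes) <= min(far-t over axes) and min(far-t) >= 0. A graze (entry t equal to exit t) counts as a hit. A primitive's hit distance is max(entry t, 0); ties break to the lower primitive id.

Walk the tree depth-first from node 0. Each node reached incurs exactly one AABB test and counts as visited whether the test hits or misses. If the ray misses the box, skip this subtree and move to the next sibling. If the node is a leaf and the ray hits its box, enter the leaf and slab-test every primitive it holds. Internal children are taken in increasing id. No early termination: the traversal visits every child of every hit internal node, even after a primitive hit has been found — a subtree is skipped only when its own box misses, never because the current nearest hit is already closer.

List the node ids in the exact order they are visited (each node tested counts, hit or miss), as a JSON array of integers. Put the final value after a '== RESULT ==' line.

Traverse from the root:
N0 x:[26,66] y:[23,61] z:[49/2,46] -> hit [26,46], descend [7, 22]
  N7 x:[26,45] y:[34,61] z:[55/2,46] -> hit [34,45], descend [6, 20]
    N6 x:[26,37] y:[42,60] z:[55/2,36] -> miss, prune
    N20 x:[29,45] y:[34,61] z:[36,46] -> hit [36,45], descend [10, 23]
      N10 x:[41,45] y:[41,61] z:[79/2,42] -> hit [41,42], descend [1, 28]
        N1 x:[41,45] y:[56,61] z:[79/2,81/2] -> miss, prune
        N28 x:[41,45] y:[41,43] z:[83/2,42] -> hit [83/2,42] leaf, test {P7@t=83/2}
      N23 x:[29,38] y:[34,38] z:[36,46] -> hit [36,38], descend [13, 24]
        N13 x:[29,31] y:[36,37] z:[44,46] -> miss, prune
        N24 x:[36,38] y:[34,38] z:[36,38] -> hit [36,38] leaf, test {P13@t=36}
  N22 x:[46,66] y:[23,61] z:[49/2,44] -> miss, prune

Visited [0, 7, 6, 20, 10, 1, 28, 23, 13, 24, 22]. Tests: 11 box, 2 leaf. Nearest: P13.

== RESULT ==
[0, 7, 6, 20, 10, 1, 28, 23, 13, 24, 22]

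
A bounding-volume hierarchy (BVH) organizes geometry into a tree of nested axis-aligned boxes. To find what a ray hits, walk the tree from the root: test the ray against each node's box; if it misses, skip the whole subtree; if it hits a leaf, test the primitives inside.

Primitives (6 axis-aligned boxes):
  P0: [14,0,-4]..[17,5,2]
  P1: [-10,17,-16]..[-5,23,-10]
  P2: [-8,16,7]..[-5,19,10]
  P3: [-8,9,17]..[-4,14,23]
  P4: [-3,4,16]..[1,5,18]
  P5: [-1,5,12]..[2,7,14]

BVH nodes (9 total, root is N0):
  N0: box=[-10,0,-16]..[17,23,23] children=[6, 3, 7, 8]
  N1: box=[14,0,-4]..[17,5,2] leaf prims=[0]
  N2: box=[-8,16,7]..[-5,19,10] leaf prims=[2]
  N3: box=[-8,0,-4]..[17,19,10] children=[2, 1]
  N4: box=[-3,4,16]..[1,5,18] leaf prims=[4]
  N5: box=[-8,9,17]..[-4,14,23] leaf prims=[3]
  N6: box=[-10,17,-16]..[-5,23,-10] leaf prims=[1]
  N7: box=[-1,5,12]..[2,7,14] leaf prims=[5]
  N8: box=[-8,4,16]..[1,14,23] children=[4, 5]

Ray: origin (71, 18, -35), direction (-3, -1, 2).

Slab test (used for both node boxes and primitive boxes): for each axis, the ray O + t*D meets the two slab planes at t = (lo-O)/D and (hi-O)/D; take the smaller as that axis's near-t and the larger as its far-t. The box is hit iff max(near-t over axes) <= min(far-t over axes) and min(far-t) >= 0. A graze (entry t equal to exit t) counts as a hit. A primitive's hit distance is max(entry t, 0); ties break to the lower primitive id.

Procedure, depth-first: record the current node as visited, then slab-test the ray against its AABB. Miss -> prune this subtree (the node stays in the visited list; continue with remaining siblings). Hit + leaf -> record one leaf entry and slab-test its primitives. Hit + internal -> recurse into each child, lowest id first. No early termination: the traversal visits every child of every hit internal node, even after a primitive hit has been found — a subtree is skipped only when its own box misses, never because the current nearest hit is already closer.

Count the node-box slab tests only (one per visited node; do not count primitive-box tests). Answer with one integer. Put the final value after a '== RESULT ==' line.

Walk:
N0 x:[18,27] y:[-5,18] z:[19/2,29] -> hit [18,18], descend [3, 6, 7, 8]
  N3 x:[18,79/3] y:[-1,18] z:[31/2,45/2] -> hit [18,18], descend [1, 2]
    N1 x:[18,19] y:[13,18] z:[31/2,37/2] -> hit [18,18] leaf, test {P0@t=18}
    N2 x:[76/3,79/3] y:[-1,2] z:[21,45/2] -> miss, prune
  N6 x:[76/3,27] y:[-5,1] z:[19/2,25/2] -> miss, prune
  N7 x:[23,24] y:[11,13] z:[47/2,49/2] -> miss, prune
  N8 x:[70/3,79/3] y:[4,14] z:[51/2,29] -> miss, prune

order=[0, 3, 1, 2, 6, 7, 8]  |boxes|=7  |leaves|=1  hit=P0

== RESULT ==
7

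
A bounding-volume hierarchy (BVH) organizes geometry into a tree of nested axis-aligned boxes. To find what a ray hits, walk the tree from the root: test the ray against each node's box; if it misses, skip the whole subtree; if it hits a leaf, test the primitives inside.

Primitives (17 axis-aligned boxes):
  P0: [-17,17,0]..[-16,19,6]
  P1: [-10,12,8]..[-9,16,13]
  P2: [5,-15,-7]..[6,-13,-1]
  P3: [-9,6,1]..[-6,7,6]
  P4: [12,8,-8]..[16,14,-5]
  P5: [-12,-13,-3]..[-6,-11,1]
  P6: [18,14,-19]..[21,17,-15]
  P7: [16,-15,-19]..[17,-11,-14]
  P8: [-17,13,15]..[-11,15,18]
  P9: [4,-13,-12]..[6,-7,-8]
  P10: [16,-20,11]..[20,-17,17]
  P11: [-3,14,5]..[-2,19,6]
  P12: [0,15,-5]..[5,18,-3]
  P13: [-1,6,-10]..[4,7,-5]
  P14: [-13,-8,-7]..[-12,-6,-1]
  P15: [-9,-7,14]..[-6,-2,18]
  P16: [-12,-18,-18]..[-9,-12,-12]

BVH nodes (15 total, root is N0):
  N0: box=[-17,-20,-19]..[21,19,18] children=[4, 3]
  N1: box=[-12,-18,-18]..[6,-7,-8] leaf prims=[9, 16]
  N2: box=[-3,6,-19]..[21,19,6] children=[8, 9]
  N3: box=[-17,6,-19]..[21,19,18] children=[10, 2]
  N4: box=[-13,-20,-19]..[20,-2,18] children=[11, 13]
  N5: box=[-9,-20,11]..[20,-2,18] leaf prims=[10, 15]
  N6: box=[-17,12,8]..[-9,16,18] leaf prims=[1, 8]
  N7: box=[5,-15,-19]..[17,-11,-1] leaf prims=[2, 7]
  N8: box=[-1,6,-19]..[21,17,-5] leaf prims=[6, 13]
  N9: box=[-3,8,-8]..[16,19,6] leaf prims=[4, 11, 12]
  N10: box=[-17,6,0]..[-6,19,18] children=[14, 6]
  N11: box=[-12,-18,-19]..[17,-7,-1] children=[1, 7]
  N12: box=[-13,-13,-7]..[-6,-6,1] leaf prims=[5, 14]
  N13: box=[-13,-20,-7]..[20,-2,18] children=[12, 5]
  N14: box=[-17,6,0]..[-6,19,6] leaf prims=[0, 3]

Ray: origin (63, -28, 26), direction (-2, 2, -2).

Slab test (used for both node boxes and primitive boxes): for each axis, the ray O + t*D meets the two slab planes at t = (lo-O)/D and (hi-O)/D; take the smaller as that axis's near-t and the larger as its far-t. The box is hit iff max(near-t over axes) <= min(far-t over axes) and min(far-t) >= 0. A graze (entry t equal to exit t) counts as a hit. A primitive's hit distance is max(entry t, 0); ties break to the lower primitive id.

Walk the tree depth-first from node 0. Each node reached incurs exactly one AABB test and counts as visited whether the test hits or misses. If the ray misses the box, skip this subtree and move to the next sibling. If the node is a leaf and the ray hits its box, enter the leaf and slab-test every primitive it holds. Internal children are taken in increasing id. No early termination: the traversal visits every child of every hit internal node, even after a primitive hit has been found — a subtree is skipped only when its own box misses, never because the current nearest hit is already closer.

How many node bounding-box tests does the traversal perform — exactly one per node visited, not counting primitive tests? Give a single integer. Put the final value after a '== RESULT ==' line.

Traverse from the root:
N0 x:[21,40] y:[4,47/2] z:[4,45/2] -> hit [21,45/2], descend [3, 4]
  N3 x:[21,40] y:[17,47/2] z:[4,45/2] -> hit [21,45/2], descend [2, 10]
    N2 x:[21,33] y:[17,47/2] z:[10,45/2] -> hit [21,45/2], descend [8, 9]
      N8 x:[21,32] y:[17,45/2] z:[31/2,45/2] -> hit [21,45/2] leaf, test {P6@t=21, P13(miss)}
      N9 x:[47/2,33] y:[18,47/2] z:[10,17] -> miss, prune
    N10 x:[69/2,40] y:[17,47/2] z:[4,13] -> miss, prune
  N4 x:[43/2,38] y:[4,13] z:[4,45/2] -> miss, prune

Summary -> nodes [0, 3, 2, 8, 9, 10, 4]; box-tests=7; leaf-entries=1; first=P6

== RESULT ==
7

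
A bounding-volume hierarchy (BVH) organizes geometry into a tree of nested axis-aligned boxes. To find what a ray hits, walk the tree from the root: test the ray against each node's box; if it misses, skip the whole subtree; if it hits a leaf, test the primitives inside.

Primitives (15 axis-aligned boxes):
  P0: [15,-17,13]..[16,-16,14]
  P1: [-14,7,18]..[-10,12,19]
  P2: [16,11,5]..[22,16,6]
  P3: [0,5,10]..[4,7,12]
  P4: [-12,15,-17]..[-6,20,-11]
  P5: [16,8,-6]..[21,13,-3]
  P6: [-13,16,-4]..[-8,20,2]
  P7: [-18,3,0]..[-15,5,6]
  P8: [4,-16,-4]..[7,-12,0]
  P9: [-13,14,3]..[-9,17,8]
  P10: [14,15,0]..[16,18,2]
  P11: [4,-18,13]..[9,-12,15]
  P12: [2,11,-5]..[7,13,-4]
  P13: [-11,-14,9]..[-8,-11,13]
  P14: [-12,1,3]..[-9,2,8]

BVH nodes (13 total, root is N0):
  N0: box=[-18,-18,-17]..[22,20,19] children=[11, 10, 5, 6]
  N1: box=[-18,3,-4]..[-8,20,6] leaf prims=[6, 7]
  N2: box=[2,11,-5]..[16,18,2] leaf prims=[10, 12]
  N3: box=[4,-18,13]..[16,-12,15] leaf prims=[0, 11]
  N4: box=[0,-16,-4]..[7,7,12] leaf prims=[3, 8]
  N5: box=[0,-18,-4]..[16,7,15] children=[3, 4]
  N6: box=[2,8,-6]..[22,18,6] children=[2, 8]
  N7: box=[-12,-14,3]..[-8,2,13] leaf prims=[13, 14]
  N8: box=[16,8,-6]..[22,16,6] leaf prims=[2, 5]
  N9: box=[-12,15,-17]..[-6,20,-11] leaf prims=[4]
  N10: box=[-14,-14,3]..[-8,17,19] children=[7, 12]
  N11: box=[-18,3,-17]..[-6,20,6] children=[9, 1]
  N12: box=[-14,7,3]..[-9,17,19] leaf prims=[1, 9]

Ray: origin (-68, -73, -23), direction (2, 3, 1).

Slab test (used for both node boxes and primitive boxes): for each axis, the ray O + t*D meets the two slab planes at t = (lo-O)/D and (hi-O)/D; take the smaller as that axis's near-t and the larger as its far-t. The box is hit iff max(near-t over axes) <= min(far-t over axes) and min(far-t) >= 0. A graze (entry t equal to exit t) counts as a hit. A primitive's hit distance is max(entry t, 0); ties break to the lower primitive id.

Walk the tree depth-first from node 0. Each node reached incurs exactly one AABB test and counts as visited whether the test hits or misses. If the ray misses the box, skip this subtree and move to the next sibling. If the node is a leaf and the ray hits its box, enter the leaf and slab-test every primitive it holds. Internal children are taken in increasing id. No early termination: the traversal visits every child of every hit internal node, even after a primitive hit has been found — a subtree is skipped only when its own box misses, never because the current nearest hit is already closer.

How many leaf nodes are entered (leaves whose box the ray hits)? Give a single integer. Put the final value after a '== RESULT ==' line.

Traverse from the root:
N0 x:[25,45] y:[55/3,31] z:[6,42] -> hit [25,31], descend [5, 6, 10, 11]
  N5 x:[34,42] y:[55/3,80/3] z:[19,38] -> miss, prune
  N6 x:[35,45] y:[27,91/3] z:[17,29] -> miss, prune
  N10 x:[27,30] y:[59/3,30] z:[26,42] -> hit [27,30], descend [7, 12]
    N7 x:[28,30] y:[59/3,25] z:[26,36] -> miss, prune
    N12 x:[27,59/2] y:[80/3,30] z:[26,42] -> hit [27,59/2] leaf, test {P1(miss), P9@t=29}
  N11 x:[25,31] y:[76/3,31] z:[6,29] -> hit [76/3,29], descend [1, 9]
    N1 x:[25,30] y:[76/3,31] z:[19,29] -> hit [76/3,29] leaf, test {P6(miss), P7@t=76/3}
    N9 x:[28,31] y:[88/3,31] z:[6,12] -> miss, prune

Visited [0, 5, 6, 10, 7, 12, 11, 1, 9]. Tests: 9 box, 2 leaf. Nearest: P7.

== RESULT ==
2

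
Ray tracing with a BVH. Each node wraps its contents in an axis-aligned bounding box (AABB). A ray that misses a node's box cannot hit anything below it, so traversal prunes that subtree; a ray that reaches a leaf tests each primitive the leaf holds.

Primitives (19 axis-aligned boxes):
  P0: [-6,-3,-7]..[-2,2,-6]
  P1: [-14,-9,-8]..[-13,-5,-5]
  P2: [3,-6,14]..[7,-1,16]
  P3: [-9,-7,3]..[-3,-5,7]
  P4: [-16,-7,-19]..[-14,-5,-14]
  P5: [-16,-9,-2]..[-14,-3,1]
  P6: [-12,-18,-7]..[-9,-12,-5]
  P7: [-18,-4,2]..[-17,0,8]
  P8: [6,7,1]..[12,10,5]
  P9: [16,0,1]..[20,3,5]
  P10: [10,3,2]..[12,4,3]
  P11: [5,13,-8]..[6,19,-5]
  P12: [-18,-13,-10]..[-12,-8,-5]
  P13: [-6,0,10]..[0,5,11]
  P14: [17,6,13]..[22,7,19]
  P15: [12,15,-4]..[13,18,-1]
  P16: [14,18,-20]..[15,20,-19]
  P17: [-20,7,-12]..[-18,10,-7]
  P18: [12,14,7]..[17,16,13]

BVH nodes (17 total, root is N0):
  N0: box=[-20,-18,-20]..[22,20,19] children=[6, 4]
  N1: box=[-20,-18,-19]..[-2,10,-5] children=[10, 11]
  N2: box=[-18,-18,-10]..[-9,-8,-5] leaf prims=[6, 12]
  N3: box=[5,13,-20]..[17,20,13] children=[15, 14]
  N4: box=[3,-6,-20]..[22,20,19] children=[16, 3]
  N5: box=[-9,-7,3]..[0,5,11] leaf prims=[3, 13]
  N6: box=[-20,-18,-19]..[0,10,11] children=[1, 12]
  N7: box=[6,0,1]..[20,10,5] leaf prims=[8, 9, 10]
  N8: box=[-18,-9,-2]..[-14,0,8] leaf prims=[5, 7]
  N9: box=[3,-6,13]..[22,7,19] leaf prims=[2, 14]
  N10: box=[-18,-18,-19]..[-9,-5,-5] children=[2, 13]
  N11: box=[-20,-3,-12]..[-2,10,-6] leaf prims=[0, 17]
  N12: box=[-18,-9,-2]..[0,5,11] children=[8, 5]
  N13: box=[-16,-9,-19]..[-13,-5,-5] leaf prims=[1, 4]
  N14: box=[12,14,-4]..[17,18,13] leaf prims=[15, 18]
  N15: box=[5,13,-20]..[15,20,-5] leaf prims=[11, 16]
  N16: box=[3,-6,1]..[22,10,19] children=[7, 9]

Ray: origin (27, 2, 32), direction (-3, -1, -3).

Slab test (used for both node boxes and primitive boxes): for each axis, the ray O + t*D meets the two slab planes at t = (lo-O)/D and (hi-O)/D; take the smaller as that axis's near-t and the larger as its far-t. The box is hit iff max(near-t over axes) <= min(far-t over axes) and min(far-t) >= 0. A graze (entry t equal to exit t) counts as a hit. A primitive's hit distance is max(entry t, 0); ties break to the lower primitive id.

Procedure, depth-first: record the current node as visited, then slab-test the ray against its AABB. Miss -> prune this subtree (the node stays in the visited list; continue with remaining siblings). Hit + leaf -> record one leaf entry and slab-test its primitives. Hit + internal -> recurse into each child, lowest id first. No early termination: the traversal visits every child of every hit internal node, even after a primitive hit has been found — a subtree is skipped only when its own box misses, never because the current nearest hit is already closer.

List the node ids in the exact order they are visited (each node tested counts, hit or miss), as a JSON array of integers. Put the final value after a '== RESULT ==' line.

Walk:
N0 x:[5/3,47/3] y:[-18,20] z:[13/3,52/3] -> hit [13/3,47/3], descend [4, 6]
  N4 x:[5/3,8] y:[-18,8] z:[13/3,52/3] -> hit [13/3,8], descend [3, 16]
    N3 x:[10/3,22/3] y:[-18,-11] z:[19/3,52/3] -> miss, prune
    N16 x:[5/3,8] y:[-8,8] z:[13/3,31/3] -> hit [13/3,8], descend [7, 9]
      N7 x:[7/3,7] y:[-8,2] z:[9,31/3] -> miss, prune
      N9 x:[5/3,8] y:[-5,8] z:[13/3,19/3] -> hit [13/3,19/3] leaf, test {P2(miss), P14(miss)}
  N6 x:[9,47/3] y:[-8,20] z:[7,17] -> hit [9,47/3], descend [1, 12]
    N1 x:[29/3,47/3] y:[-8,20] z:[37/3,17] -> hit [37/3,47/3], descend [10, 11]
      N10 x:[12,15] y:[7,20] z:[37/3,17] -> hit [37/3,15], descend [2, 13]
        N2 x:[12,15] y:[10,20] z:[37/3,14] -> hit [37/3,14] leaf, test {P6(miss), P12@t=13}
        N13 x:[40/3,43/3] y:[7,11] z:[37/3,17] -> miss, prune
      N11 x:[29/3,47/3] y:[-8,5] z:[38/3,44/3] -> miss, prune
    N12 x:[9,15] y:[-3,11] z:[7,34/3] -> hit [9,11], descend [5, 8]
      N5 x:[9,12] y:[-3,9] z:[7,29/3] -> hit [9,9] leaf, test {P3(miss), P13(miss)}
      N8 x:[41/3,15] y:[2,11] z:[8,34/3] -> miss, prune

order=[0, 4, 3, 16, 7, 9, 6, 1, 10, 2, 13, 11, 12, 5, 8]  |boxes|=15  |leaves|=3  hit=P12

== RESULT ==
[0, 4, 3, 16, 7, 9, 6, 1, 10, 2, 13, 11, 12, 5, 8]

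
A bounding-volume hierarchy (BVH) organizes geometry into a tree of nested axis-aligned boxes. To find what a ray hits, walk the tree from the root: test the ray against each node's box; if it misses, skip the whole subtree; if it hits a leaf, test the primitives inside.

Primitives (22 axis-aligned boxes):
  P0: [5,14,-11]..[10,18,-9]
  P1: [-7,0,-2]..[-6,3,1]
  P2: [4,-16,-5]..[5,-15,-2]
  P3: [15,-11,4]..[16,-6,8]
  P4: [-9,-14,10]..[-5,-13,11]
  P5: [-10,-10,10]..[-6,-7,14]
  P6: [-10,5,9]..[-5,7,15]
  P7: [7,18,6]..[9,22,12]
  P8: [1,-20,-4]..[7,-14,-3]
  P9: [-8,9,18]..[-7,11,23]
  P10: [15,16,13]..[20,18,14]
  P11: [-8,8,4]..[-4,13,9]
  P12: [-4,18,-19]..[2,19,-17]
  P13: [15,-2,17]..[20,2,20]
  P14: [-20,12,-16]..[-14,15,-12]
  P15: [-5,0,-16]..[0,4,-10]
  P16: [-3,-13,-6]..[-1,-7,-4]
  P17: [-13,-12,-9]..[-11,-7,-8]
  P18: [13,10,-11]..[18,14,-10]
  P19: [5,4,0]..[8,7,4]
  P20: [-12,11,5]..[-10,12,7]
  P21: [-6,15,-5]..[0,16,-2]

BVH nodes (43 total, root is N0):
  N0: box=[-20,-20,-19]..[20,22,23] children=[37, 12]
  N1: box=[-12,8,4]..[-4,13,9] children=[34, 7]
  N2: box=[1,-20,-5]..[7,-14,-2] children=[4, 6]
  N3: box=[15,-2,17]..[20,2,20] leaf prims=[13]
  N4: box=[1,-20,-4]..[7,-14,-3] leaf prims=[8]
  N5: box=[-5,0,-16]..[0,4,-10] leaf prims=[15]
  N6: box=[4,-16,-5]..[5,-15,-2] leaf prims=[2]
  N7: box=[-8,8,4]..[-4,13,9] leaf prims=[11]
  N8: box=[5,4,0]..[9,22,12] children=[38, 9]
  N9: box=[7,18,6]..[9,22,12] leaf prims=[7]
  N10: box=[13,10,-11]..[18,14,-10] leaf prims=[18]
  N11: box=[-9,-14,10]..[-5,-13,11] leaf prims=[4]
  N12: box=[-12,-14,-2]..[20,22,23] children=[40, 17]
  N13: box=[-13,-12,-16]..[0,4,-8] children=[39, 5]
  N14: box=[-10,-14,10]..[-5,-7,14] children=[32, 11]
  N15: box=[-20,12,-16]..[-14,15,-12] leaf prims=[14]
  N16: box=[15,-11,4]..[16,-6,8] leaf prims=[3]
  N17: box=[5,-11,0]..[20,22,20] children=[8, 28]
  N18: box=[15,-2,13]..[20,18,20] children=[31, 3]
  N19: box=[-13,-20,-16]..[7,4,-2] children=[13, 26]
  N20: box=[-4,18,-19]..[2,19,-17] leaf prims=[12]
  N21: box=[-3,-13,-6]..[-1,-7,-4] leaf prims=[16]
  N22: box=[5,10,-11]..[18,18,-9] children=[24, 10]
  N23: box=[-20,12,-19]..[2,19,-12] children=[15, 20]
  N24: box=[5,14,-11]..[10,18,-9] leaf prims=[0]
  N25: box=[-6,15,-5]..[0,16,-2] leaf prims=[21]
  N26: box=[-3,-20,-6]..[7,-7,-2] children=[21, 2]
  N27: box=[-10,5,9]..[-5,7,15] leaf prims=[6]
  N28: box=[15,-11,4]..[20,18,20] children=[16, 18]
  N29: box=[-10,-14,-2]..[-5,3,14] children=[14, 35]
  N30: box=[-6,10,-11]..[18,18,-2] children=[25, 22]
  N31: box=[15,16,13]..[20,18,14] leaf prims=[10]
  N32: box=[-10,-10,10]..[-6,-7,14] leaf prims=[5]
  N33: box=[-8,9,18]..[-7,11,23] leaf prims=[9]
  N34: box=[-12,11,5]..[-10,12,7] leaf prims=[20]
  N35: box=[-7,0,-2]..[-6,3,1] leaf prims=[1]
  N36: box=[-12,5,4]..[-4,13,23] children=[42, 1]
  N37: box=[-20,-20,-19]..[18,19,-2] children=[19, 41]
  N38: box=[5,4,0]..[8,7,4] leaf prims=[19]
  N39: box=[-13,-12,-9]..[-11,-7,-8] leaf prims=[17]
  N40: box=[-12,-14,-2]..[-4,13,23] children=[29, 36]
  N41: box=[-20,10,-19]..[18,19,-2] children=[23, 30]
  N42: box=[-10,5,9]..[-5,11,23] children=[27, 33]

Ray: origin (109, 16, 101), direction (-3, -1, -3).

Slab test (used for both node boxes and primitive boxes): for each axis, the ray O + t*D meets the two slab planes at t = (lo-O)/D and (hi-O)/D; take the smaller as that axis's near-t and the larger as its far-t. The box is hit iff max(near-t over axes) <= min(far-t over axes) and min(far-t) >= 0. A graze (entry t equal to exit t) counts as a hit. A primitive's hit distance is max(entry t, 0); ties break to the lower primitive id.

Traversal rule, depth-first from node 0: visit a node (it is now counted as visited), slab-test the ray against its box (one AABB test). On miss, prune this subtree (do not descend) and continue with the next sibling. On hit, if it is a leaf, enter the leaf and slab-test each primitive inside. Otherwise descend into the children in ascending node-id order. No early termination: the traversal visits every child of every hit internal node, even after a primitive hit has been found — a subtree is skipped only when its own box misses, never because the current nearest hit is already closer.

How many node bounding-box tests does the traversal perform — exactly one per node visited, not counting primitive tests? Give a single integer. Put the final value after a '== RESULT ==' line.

Traverse from the root:
N0 x:[89/3,43] y:[-6,36] z:[26,40] -> hit [89/3,36], descend [12, 37]
  N12 x:[89/3,121/3] y:[-6,30] z:[26,103/3] -> hit [89/3,30], descend [17, 40]
    N17 x:[89/3,104/3] y:[-6,27] z:[27,101/3] -> miss, prune
    N40 x:[113/3,121/3] y:[3,30] z:[26,103/3] -> miss, prune
  N37 x:[91/3,43] y:[-3,36] z:[103/3,40] -> hit [103/3,36], descend [19, 41]
    N19 x:[34,122/3] y:[12,36] z:[103/3,39] -> hit [103/3,36], descend [13, 26]
      N13 x:[109/3,122/3] y:[12,28] z:[109/3,39] -> miss, prune
      N26 x:[34,112/3] y:[23,36] z:[103/3,107/3] -> hit [103/3,107/3], descend [2, 21]
        N2 x:[34,36] y:[30,36] z:[103/3,106/3] -> hit [103/3,106/3], descend [4, 6]
          N4 x:[34,36] y:[30,36] z:[104/3,35] -> hit [104/3,35] leaf, test {P8@t=104/3}
          N6 x:[104/3,35] y:[31,32] z:[103/3,106/3] -> miss, prune
        N21 x:[110/3,112/3] y:[23,29] z:[35,107/3] -> miss, prune
    N41 x:[91/3,43] y:[-3,6] z:[103/3,40] -> miss, prune

13 AABB tests over nodes [0, 12, 17, 40, 37, 19, 13, 26, 2, 4, 6, 21, 41]; 1 leaf entered; closest P8.

== RESULT ==
13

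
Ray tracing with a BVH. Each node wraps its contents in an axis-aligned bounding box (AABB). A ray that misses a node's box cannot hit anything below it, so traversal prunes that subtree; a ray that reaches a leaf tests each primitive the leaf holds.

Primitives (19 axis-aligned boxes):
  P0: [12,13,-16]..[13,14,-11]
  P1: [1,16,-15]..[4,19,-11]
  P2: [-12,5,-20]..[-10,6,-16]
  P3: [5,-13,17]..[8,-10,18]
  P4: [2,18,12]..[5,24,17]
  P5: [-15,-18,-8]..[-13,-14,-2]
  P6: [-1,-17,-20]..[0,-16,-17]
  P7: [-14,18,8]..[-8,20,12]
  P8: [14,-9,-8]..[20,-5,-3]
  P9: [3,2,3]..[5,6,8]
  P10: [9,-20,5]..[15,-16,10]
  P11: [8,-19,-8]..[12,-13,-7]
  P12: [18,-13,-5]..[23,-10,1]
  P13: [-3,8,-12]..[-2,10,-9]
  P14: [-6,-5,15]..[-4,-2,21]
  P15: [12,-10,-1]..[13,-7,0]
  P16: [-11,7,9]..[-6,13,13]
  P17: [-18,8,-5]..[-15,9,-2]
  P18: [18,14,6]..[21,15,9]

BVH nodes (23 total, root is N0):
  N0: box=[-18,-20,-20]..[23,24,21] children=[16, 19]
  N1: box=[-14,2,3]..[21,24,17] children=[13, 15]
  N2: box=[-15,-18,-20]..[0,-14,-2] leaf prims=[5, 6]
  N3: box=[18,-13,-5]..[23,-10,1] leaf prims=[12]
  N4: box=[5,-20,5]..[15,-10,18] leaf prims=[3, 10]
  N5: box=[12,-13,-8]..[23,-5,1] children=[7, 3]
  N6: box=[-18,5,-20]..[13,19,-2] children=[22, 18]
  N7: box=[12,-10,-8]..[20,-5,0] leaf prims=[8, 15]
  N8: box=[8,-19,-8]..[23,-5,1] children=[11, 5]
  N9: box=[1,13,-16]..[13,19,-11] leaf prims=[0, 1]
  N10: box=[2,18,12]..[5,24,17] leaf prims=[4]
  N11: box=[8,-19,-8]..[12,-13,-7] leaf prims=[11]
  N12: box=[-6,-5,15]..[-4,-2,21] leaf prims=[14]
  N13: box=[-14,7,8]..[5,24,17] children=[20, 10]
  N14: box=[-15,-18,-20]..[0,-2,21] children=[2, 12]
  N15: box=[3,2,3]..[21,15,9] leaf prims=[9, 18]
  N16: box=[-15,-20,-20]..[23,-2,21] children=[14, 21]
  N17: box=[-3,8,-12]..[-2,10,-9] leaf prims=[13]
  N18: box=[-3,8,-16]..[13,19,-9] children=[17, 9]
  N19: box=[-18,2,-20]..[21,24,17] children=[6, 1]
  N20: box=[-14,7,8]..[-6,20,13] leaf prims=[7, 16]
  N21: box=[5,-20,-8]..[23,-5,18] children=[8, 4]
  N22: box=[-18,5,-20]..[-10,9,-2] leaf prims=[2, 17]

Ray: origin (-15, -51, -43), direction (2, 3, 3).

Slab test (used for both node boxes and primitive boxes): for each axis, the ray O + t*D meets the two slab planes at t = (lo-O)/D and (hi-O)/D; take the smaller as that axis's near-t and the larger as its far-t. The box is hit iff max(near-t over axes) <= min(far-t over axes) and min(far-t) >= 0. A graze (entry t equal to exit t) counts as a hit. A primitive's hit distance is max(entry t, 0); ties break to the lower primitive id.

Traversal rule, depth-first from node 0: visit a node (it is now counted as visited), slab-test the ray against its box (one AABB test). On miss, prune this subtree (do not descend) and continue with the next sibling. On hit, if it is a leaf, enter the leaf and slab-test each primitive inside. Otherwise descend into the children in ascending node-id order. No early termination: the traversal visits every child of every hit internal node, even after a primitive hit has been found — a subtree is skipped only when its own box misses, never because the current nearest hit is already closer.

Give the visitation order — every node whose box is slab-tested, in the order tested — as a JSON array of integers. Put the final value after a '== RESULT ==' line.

Traverse from the root:
N0 x:[-3/2,19] y:[31/3,25] z:[23/3,64/3] -> hit [31/3,19], descend [16, 19]
  N16 x:[0,19] y:[31/3,49/3] z:[23/3,64/3] -> hit [31/3,49/3], descend [14, 21]
    N14 x:[0,15/2] y:[11,49/3] z:[23/3,64/3] -> miss, prune
    N21 x:[10,19] y:[31/3,46/3] z:[35/3,61/3] -> hit [35/3,46/3], descend [4, 8]
      N4 x:[10,15] y:[31/3,41/3] z:[16,61/3] -> miss, prune
      N8 x:[23/2,19] y:[32/3,46/3] z:[35/3,44/3] -> hit [35/3,44/3], descend [5, 11]
        N5 x:[27/2,19] y:[38/3,46/3] z:[35/3,44/3] -> hit [27/2,44/3], descend [3, 7]
          N3 x:[33/2,19] y:[38/3,41/3] z:[38/3,44/3] -> miss, prune
          N7 x:[27/2,35/2] y:[41/3,46/3] z:[35/3,43/3] -> hit [41/3,43/3] leaf, test {P8(miss), P15@t=14}
        N11 x:[23/2,27/2] y:[32/3,38/3] z:[35/3,12] -> hit [35/3,12] leaf, test {P11@t=35/3}
  N19 x:[-3/2,18] y:[53/3,25] z:[23/3,20] -> hit [53/3,18], descend [1, 6]
    N1 x:[1/2,18] y:[53/3,25] z:[46/3,20] -> hit [53/3,18], descend [13, 15]
      N13 x:[1/2,10] y:[58/3,25] z:[17,20] -> miss, prune
      N15 x:[9,18] y:[53/3,22] z:[46/3,52/3] -> miss, prune
    N6 x:[-3/2,14] y:[56/3,70/3] z:[23/3,41/3] -> miss, prune

Visited [0, 16, 14, 21, 4, 8, 5, 3, 7, 11, 19, 1, 13, 15, 6]. Tests: 15 box, 2 leaf. Nearest: P11.

== RESULT ==
[0, 16, 14, 21, 4, 8, 5, 3, 7, 11, 19, 1, 13, 15, 6]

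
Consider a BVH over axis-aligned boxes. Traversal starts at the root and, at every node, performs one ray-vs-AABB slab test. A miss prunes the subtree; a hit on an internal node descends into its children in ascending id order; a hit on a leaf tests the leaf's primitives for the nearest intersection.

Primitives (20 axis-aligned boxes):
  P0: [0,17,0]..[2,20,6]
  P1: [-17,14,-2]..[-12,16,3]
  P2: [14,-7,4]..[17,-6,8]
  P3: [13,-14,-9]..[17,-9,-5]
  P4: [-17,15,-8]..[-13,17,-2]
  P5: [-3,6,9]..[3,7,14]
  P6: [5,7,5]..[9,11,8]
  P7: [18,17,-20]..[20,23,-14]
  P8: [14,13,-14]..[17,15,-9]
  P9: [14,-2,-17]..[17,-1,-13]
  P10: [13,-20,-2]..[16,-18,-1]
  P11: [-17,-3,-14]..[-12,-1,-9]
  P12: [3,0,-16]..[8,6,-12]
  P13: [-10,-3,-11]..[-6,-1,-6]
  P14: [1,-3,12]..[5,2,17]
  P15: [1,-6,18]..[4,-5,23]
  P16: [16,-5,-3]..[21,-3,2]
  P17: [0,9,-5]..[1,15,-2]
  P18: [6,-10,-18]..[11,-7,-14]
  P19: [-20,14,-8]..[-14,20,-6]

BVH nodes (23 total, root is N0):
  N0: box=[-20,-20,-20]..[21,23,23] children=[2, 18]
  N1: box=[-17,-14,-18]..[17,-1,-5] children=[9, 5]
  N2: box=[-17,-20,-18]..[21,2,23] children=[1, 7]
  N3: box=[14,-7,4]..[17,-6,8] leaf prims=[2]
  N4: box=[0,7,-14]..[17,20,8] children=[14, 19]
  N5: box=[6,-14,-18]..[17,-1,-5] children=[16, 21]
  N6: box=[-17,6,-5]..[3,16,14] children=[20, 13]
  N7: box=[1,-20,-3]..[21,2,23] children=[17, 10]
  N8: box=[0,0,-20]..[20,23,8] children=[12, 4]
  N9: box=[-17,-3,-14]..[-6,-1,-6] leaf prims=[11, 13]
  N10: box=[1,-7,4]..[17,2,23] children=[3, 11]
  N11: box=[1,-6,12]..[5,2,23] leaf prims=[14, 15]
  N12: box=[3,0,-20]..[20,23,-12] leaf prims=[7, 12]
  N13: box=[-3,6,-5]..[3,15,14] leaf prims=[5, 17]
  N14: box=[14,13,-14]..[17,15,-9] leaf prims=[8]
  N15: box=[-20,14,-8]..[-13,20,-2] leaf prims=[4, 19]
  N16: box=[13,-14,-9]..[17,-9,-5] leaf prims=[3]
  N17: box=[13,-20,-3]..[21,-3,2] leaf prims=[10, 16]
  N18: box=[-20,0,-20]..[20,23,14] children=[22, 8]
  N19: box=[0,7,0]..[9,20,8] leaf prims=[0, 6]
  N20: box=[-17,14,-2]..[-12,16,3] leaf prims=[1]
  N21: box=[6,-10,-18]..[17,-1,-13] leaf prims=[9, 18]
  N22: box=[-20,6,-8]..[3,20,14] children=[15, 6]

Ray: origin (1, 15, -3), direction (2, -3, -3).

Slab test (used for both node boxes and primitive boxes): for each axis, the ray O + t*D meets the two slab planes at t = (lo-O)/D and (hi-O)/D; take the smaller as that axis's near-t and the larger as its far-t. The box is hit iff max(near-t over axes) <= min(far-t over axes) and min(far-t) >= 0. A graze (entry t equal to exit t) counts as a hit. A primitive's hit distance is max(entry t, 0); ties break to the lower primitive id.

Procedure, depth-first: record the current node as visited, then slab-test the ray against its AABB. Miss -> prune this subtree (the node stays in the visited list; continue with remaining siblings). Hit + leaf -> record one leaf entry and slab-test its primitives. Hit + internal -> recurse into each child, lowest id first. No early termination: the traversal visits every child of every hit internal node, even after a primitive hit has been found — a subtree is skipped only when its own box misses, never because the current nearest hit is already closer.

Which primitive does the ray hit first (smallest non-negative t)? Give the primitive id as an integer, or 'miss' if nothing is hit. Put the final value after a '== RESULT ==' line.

Walk:
N0 x:[-21/2,10] y:[-8/3,35/3] z:[-26/3,17/3] -> hit [-8/3,17/3], descend [2, 18]
  N2 x:[-9,10] y:[13/3,35/3] z:[-26/3,5] -> hit [13/3,5], descend [1, 7]
    N1 x:[-9,8] y:[16/3,29/3] z:[2/3,5] -> miss, prune
    N7 x:[0,10] y:[13/3,35/3] z:[-26/3,0] -> miss, prune
  N18 x:[-21/2,19/2] y:[-8/3,5] z:[-17/3,17/3] -> hit [-8/3,5], descend [8, 22]
    N8 x:[-1/2,19/2] y:[-8/3,5] z:[-11/3,17/3] -> hit [-1/2,5], descend [4, 12]
      N4 x:[-1/2,8] y:[-5/3,8/3] z:[-11/3,11/3] -> hit [-1/2,8/3], descend [14, 19]
        N14 x:[13/2,8] y:[0,2/3] z:[2,11/3] -> miss, prune
        N19 x:[-1/2,4] y:[-5/3,8/3] z:[-11/3,-1] -> miss, prune
      N12 x:[1,19/2] y:[-8/3,5] z:[3,17/3] -> hit [3,5] leaf, test {P7(miss), P12@t=3}
    N22 x:[-21/2,1] y:[-5/3,3] z:[-17/3,5/3] -> hit [-5/3,1], descend [6, 15]
      N6 x:[-9,1] y:[-1/3,3] z:[-17/3,2/3] -> hit [-1/3,2/3], descend [13, 20]
        N13 x:[-2,1] y:[0,3] z:[-17/3,2/3] -> hit [0,2/3] leaf, test {P5(miss), P17@t=0}
        N20 x:[-9,-13/2] y:[-1/3,1/3] z:[-2,-1/3] -> miss, prune
      N15 x:[-21/2,-7] y:[-5/3,1/3] z:[-1/3,5/3] -> miss, prune

15 AABB tests over nodes [0, 2, 1, 7, 18, 8, 4, 14, 19, 12, 22, 6, 13, 20, 15]; 2 leaves entered; closest P17.

== RESULT ==
17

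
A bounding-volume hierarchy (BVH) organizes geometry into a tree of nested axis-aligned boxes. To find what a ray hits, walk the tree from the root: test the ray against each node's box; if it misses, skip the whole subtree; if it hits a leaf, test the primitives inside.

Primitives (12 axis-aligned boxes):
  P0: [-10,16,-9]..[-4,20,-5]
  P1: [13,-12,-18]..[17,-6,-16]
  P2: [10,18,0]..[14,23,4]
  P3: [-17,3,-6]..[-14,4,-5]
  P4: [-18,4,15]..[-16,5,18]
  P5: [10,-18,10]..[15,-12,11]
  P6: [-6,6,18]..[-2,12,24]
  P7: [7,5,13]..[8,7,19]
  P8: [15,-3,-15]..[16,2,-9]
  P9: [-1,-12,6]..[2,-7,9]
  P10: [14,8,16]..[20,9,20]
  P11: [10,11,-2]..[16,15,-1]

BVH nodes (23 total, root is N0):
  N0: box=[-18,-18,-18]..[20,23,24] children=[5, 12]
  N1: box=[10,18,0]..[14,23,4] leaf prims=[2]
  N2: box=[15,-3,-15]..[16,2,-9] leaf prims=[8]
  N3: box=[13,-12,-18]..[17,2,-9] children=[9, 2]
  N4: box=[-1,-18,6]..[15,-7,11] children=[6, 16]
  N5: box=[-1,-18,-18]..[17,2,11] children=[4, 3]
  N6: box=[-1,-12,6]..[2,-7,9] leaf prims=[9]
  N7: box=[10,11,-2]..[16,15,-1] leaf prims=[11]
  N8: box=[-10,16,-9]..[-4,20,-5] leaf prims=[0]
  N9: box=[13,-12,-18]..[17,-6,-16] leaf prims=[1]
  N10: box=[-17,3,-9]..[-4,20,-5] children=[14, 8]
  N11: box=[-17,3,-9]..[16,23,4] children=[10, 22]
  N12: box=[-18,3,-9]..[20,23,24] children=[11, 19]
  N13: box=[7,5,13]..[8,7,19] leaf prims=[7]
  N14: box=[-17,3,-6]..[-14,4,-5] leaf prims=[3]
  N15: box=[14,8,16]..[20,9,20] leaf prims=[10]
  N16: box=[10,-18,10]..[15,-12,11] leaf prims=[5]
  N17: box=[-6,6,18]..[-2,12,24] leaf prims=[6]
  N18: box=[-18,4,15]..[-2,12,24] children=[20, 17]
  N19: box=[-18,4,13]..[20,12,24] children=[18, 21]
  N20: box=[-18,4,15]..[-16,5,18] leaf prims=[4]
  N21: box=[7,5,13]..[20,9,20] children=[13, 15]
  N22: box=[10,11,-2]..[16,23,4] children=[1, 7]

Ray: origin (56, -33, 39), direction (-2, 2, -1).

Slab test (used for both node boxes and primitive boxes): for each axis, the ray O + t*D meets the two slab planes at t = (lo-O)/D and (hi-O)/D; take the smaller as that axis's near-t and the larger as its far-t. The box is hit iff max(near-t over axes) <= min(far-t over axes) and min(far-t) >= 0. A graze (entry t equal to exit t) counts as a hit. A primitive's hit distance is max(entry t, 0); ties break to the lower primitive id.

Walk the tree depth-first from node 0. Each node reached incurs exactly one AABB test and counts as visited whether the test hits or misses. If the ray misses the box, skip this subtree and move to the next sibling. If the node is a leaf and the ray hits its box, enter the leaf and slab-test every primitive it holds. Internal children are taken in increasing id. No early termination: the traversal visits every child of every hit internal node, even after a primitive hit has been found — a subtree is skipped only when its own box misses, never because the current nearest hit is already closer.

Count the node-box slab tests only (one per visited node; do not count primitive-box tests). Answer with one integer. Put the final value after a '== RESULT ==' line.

Traverse from the root:
N0 x:[18,37] y:[15/2,28] z:[15,57] -> hit [18,28], descend [5, 12]
  N5 x:[39/2,57/2] y:[15/2,35/2] z:[28,57] -> miss, prune
  N12 x:[18,37] y:[18,28] z:[15,48] -> hit [18,28], descend [11, 19]
    N11 x:[20,73/2] y:[18,28] z:[35,48] -> miss, prune
    N19 x:[18,37] y:[37/2,45/2] z:[15,26] -> hit [37/2,45/2], descend [18, 21]
      N18 x:[29,37] y:[37/2,45/2] z:[15,24] -> miss, prune
      N21 x:[18,49/2] y:[19,21] z:[19,26] -> hit [19,21], descend [13, 15]
        N13 x:[24,49/2] y:[19,20] z:[20,26] -> miss, prune
        N15 x:[18,21] y:[41/2,21] z:[19,23] -> hit [41/2,21] leaf, test {P10@t=41/2}

9 AABB tests over nodes [0, 5, 12, 11, 19, 18, 21, 13, 15]; 1 leaf entered; closest P10.

== RESULT ==
9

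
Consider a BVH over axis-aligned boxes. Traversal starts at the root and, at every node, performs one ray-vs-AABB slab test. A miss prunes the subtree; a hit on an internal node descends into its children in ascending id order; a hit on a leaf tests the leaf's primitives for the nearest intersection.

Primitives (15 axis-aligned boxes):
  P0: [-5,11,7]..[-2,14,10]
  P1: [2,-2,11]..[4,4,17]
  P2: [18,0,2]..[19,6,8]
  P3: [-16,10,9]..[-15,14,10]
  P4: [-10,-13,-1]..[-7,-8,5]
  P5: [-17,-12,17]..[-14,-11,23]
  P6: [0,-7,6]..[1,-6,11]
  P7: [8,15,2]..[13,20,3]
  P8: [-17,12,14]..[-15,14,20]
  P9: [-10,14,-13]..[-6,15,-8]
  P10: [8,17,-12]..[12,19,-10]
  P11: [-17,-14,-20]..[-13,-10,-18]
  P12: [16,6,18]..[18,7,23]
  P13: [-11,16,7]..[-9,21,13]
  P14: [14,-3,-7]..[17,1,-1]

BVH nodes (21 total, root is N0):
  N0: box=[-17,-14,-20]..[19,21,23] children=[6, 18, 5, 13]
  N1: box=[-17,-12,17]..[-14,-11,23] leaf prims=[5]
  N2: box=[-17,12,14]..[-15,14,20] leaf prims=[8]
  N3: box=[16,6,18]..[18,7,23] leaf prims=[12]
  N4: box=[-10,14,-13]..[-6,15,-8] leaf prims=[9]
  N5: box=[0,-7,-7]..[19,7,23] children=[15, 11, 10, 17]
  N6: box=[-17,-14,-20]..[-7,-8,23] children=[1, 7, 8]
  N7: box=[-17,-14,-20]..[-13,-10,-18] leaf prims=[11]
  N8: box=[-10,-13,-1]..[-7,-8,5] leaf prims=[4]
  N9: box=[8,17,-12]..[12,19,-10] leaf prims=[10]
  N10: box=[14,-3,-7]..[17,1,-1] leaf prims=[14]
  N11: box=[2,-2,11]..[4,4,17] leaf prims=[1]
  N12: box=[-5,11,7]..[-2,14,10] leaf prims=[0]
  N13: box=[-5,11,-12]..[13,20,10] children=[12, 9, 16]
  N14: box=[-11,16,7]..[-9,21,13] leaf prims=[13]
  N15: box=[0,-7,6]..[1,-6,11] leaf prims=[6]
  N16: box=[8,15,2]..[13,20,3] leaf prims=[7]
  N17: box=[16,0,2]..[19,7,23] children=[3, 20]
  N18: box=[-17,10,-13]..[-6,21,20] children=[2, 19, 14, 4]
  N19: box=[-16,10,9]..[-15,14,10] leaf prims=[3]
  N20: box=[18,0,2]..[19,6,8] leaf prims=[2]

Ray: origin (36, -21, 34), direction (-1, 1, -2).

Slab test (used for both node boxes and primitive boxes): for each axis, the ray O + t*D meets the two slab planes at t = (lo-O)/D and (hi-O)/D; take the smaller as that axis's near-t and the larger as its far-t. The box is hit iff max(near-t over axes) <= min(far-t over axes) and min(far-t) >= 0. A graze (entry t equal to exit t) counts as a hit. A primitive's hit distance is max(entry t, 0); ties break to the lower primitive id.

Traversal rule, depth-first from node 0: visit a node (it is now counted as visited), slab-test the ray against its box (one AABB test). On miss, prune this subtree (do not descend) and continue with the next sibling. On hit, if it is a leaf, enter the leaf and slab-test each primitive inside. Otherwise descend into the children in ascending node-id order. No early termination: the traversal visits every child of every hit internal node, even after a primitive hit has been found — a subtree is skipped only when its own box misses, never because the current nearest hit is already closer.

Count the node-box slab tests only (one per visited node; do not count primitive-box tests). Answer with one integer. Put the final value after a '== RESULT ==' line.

Trace the traversal:
N0 x:[17,53] y:[7,42] z:[11/2,27] -> hit [17,27], descend [5, 6, 13, 18]
  N5 x:[17,36] y:[14,28] z:[11/2,41/2] -> hit [17,41/2], descend [10, 11, 15, 17]
    N10 x:[19,22] y:[18,22] z:[35/2,41/2] -> hit [19,41/2] leaf, test {P14@t=19}
    N11 x:[32,34] y:[19,25] z:[17/2,23/2] -> miss, prune
    N15 x:[35,36] y:[14,15] z:[23/2,14] -> miss, prune
    N17 x:[17,20] y:[21,28] z:[11/2,16] -> miss, prune
  N6 x:[43,53] y:[7,13] z:[11/2,27] -> miss, prune
  N13 x:[23,41] y:[32,41] z:[12,23] -> miss, prune
  N18 x:[42,53] y:[31,42] z:[7,47/2] -> miss, prune

Summary -> nodes [0, 5, 10, 11, 15, 17, 6, 13, 18]; box-tests=9; leaf-entries=1; first=P14

== RESULT ==
9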